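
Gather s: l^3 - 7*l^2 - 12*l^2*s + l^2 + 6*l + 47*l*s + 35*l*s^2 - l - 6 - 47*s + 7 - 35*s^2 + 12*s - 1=l^3 - 6*l^2 + 5*l + s^2*(35*l - 35) + s*(-12*l^2 + 47*l - 35)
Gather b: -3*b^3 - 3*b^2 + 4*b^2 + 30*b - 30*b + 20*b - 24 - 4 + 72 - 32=-3*b^3 + b^2 + 20*b + 12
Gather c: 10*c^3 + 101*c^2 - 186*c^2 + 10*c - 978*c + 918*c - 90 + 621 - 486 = 10*c^3 - 85*c^2 - 50*c + 45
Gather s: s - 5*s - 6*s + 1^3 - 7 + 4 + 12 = 10 - 10*s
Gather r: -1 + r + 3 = r + 2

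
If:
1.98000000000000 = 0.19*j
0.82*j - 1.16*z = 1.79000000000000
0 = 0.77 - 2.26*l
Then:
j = 10.42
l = 0.34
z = 5.82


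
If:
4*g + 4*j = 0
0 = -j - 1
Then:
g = 1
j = -1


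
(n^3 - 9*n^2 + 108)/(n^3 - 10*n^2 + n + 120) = (n^2 - 12*n + 36)/(n^2 - 13*n + 40)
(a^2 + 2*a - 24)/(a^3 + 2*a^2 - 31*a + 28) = (a + 6)/(a^2 + 6*a - 7)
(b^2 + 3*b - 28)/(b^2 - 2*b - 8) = (b + 7)/(b + 2)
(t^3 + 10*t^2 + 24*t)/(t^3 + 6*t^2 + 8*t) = (t + 6)/(t + 2)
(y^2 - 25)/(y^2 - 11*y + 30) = (y + 5)/(y - 6)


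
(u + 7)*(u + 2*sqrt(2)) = u^2 + 2*sqrt(2)*u + 7*u + 14*sqrt(2)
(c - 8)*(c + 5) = c^2 - 3*c - 40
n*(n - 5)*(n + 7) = n^3 + 2*n^2 - 35*n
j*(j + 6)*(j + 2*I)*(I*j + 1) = I*j^4 - j^3 + 6*I*j^3 - 6*j^2 + 2*I*j^2 + 12*I*j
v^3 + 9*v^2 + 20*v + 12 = (v + 1)*(v + 2)*(v + 6)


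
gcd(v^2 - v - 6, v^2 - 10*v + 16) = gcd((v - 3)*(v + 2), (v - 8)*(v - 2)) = 1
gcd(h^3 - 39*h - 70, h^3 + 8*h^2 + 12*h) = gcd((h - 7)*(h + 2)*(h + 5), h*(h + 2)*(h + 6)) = h + 2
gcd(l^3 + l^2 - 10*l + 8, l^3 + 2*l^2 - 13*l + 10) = l^2 - 3*l + 2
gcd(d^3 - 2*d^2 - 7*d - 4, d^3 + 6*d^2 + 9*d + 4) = d^2 + 2*d + 1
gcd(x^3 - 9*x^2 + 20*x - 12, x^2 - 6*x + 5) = x - 1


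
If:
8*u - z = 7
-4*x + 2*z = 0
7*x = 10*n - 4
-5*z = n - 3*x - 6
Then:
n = 10/11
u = 93/88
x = 8/11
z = 16/11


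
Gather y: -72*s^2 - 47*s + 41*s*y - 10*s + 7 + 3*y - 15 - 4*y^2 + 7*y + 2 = -72*s^2 - 57*s - 4*y^2 + y*(41*s + 10) - 6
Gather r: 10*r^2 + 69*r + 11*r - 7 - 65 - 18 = 10*r^2 + 80*r - 90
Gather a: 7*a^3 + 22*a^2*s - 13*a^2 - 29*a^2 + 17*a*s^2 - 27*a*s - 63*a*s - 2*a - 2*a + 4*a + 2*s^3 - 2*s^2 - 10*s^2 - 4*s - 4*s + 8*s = 7*a^3 + a^2*(22*s - 42) + a*(17*s^2 - 90*s) + 2*s^3 - 12*s^2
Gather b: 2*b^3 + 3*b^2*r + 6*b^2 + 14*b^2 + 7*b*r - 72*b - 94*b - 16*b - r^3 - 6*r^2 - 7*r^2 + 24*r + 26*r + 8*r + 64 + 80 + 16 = 2*b^3 + b^2*(3*r + 20) + b*(7*r - 182) - r^3 - 13*r^2 + 58*r + 160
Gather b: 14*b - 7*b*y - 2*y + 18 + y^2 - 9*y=b*(14 - 7*y) + y^2 - 11*y + 18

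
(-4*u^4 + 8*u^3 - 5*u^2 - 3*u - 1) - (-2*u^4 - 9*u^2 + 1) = -2*u^4 + 8*u^3 + 4*u^2 - 3*u - 2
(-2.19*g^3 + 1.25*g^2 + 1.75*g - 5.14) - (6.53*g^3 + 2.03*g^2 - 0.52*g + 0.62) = -8.72*g^3 - 0.78*g^2 + 2.27*g - 5.76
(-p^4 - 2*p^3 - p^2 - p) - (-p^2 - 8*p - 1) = -p^4 - 2*p^3 + 7*p + 1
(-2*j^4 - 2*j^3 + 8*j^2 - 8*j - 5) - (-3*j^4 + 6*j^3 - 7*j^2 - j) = j^4 - 8*j^3 + 15*j^2 - 7*j - 5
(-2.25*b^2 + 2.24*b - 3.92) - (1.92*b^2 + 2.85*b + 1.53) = -4.17*b^2 - 0.61*b - 5.45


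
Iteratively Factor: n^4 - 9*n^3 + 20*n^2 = (n - 5)*(n^3 - 4*n^2) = (n - 5)*(n - 4)*(n^2) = n*(n - 5)*(n - 4)*(n)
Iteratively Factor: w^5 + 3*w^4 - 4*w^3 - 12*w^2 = (w - 2)*(w^4 + 5*w^3 + 6*w^2) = w*(w - 2)*(w^3 + 5*w^2 + 6*w) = w*(w - 2)*(w + 3)*(w^2 + 2*w) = w^2*(w - 2)*(w + 3)*(w + 2)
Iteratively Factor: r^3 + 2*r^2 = (r + 2)*(r^2) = r*(r + 2)*(r)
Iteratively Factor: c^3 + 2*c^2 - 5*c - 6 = (c + 1)*(c^2 + c - 6) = (c + 1)*(c + 3)*(c - 2)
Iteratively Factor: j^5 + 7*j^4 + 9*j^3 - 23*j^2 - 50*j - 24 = (j + 1)*(j^4 + 6*j^3 + 3*j^2 - 26*j - 24) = (j + 1)*(j + 3)*(j^3 + 3*j^2 - 6*j - 8) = (j + 1)^2*(j + 3)*(j^2 + 2*j - 8) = (j + 1)^2*(j + 3)*(j + 4)*(j - 2)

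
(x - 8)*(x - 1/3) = x^2 - 25*x/3 + 8/3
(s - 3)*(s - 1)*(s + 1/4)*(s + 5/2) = s^4 - 5*s^3/4 - 59*s^2/8 + 23*s/4 + 15/8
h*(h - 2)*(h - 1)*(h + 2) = h^4 - h^3 - 4*h^2 + 4*h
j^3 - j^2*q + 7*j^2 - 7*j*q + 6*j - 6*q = (j + 1)*(j + 6)*(j - q)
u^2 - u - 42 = (u - 7)*(u + 6)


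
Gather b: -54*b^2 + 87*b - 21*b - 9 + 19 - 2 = -54*b^2 + 66*b + 8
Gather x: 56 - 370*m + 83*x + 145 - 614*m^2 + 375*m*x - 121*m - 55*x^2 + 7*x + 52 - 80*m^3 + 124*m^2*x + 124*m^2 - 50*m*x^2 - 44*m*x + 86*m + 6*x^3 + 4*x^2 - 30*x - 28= -80*m^3 - 490*m^2 - 405*m + 6*x^3 + x^2*(-50*m - 51) + x*(124*m^2 + 331*m + 60) + 225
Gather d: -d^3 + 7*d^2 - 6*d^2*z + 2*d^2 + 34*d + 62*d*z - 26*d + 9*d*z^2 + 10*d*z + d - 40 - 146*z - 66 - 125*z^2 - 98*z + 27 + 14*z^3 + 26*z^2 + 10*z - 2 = -d^3 + d^2*(9 - 6*z) + d*(9*z^2 + 72*z + 9) + 14*z^3 - 99*z^2 - 234*z - 81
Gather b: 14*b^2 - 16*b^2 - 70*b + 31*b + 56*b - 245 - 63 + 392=-2*b^2 + 17*b + 84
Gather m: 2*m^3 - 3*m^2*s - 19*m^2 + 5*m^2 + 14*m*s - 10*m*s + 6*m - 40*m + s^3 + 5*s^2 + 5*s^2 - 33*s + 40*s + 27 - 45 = 2*m^3 + m^2*(-3*s - 14) + m*(4*s - 34) + s^3 + 10*s^2 + 7*s - 18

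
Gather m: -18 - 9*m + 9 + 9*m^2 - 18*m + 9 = 9*m^2 - 27*m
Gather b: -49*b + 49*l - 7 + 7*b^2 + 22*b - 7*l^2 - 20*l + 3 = 7*b^2 - 27*b - 7*l^2 + 29*l - 4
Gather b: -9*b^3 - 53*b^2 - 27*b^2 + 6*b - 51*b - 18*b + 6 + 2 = -9*b^3 - 80*b^2 - 63*b + 8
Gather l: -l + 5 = 5 - l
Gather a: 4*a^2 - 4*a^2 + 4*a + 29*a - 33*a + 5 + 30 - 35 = 0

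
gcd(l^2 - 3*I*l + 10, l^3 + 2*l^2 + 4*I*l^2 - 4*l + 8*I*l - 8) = l + 2*I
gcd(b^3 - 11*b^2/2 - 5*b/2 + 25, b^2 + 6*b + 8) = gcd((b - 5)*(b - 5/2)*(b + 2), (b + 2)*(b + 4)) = b + 2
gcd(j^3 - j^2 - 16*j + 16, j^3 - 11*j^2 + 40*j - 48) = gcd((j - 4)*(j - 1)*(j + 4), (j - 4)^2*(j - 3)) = j - 4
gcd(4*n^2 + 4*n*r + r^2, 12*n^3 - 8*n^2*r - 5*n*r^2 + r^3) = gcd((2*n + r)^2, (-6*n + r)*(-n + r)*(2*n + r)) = 2*n + r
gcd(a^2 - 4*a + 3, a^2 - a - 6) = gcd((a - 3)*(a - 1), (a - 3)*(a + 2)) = a - 3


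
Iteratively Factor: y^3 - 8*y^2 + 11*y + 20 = (y + 1)*(y^2 - 9*y + 20) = (y - 4)*(y + 1)*(y - 5)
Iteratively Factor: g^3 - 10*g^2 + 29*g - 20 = (g - 5)*(g^2 - 5*g + 4) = (g - 5)*(g - 4)*(g - 1)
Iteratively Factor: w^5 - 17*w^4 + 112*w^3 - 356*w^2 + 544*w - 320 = (w - 4)*(w^4 - 13*w^3 + 60*w^2 - 116*w + 80) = (w - 4)*(w - 2)*(w^3 - 11*w^2 + 38*w - 40) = (w - 4)*(w - 2)^2*(w^2 - 9*w + 20) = (w - 4)^2*(w - 2)^2*(w - 5)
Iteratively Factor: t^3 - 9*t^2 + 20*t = (t)*(t^2 - 9*t + 20) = t*(t - 4)*(t - 5)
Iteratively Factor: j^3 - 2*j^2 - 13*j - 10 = (j + 2)*(j^2 - 4*j - 5) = (j + 1)*(j + 2)*(j - 5)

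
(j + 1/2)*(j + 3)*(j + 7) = j^3 + 21*j^2/2 + 26*j + 21/2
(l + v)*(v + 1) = l*v + l + v^2 + v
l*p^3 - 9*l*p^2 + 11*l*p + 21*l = (p - 7)*(p - 3)*(l*p + l)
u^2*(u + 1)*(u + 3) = u^4 + 4*u^3 + 3*u^2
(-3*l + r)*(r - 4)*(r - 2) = -3*l*r^2 + 18*l*r - 24*l + r^3 - 6*r^2 + 8*r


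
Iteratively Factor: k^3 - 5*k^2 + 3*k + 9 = (k - 3)*(k^2 - 2*k - 3) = (k - 3)*(k + 1)*(k - 3)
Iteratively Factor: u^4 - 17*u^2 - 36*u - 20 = (u + 2)*(u^3 - 2*u^2 - 13*u - 10) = (u - 5)*(u + 2)*(u^2 + 3*u + 2) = (u - 5)*(u + 2)^2*(u + 1)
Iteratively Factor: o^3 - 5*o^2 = (o)*(o^2 - 5*o) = o^2*(o - 5)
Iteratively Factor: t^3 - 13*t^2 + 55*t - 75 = (t - 3)*(t^2 - 10*t + 25) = (t - 5)*(t - 3)*(t - 5)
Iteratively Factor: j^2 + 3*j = (j)*(j + 3)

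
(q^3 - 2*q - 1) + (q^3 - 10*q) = 2*q^3 - 12*q - 1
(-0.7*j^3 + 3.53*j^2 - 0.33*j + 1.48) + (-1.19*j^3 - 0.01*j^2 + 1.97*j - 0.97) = -1.89*j^3 + 3.52*j^2 + 1.64*j + 0.51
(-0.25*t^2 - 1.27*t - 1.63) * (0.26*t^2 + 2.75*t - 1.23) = -0.065*t^4 - 1.0177*t^3 - 3.6088*t^2 - 2.9204*t + 2.0049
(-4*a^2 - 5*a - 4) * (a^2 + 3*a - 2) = -4*a^4 - 17*a^3 - 11*a^2 - 2*a + 8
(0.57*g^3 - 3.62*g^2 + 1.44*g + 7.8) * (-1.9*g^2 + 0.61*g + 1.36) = -1.083*g^5 + 7.2257*g^4 - 4.169*g^3 - 18.8648*g^2 + 6.7164*g + 10.608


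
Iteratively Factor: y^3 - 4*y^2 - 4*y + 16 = (y - 4)*(y^2 - 4) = (y - 4)*(y + 2)*(y - 2)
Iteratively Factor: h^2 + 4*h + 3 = (h + 1)*(h + 3)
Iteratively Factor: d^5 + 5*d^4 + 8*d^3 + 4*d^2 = (d)*(d^4 + 5*d^3 + 8*d^2 + 4*d) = d^2*(d^3 + 5*d^2 + 8*d + 4) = d^2*(d + 2)*(d^2 + 3*d + 2) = d^2*(d + 2)^2*(d + 1)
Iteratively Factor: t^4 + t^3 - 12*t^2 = (t - 3)*(t^3 + 4*t^2) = t*(t - 3)*(t^2 + 4*t) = t^2*(t - 3)*(t + 4)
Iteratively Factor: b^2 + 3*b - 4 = (b - 1)*(b + 4)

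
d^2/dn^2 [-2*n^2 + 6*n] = -4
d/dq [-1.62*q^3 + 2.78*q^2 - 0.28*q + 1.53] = -4.86*q^2 + 5.56*q - 0.28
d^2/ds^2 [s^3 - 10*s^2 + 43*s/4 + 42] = 6*s - 20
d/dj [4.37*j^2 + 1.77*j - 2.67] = 8.74*j + 1.77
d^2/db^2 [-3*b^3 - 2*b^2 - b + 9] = -18*b - 4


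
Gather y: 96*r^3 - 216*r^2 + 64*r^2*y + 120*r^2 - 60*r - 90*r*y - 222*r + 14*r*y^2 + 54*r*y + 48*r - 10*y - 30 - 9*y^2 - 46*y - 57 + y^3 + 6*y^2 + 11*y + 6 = 96*r^3 - 96*r^2 - 234*r + y^3 + y^2*(14*r - 3) + y*(64*r^2 - 36*r - 45) - 81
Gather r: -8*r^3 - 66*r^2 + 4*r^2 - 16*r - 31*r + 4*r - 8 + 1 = -8*r^3 - 62*r^2 - 43*r - 7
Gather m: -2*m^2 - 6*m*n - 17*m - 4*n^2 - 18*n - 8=-2*m^2 + m*(-6*n - 17) - 4*n^2 - 18*n - 8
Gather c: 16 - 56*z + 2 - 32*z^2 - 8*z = -32*z^2 - 64*z + 18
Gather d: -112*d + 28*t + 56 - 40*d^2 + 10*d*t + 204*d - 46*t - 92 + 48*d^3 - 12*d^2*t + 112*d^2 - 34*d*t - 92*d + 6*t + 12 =48*d^3 + d^2*(72 - 12*t) - 24*d*t - 12*t - 24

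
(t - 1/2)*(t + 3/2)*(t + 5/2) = t^3 + 7*t^2/2 + 7*t/4 - 15/8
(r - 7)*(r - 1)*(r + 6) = r^3 - 2*r^2 - 41*r + 42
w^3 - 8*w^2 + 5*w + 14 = (w - 7)*(w - 2)*(w + 1)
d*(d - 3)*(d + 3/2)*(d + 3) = d^4 + 3*d^3/2 - 9*d^2 - 27*d/2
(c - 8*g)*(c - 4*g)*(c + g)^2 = c^4 - 10*c^3*g + 9*c^2*g^2 + 52*c*g^3 + 32*g^4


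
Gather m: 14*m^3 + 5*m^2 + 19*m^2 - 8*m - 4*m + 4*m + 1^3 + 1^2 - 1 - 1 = 14*m^3 + 24*m^2 - 8*m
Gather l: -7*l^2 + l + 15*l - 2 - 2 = -7*l^2 + 16*l - 4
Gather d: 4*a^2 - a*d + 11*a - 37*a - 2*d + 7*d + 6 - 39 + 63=4*a^2 - 26*a + d*(5 - a) + 30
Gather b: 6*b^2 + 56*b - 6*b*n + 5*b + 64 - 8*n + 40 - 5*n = 6*b^2 + b*(61 - 6*n) - 13*n + 104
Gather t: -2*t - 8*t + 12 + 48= 60 - 10*t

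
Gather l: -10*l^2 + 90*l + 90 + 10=-10*l^2 + 90*l + 100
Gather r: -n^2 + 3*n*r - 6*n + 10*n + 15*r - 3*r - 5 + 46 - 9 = -n^2 + 4*n + r*(3*n + 12) + 32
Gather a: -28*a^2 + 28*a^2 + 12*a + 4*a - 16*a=0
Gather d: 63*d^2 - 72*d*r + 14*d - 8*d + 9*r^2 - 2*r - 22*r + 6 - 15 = 63*d^2 + d*(6 - 72*r) + 9*r^2 - 24*r - 9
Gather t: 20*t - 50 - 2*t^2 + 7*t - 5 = -2*t^2 + 27*t - 55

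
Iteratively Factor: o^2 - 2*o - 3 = (o + 1)*(o - 3)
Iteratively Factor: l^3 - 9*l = (l)*(l^2 - 9) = l*(l - 3)*(l + 3)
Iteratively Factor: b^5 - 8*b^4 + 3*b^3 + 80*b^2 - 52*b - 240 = (b - 3)*(b^4 - 5*b^3 - 12*b^2 + 44*b + 80) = (b - 3)*(b + 2)*(b^3 - 7*b^2 + 2*b + 40) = (b - 3)*(b + 2)^2*(b^2 - 9*b + 20) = (b - 4)*(b - 3)*(b + 2)^2*(b - 5)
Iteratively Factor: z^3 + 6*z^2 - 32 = (z + 4)*(z^2 + 2*z - 8) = (z + 4)^2*(z - 2)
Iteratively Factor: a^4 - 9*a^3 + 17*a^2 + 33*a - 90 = (a - 3)*(a^3 - 6*a^2 - a + 30) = (a - 5)*(a - 3)*(a^2 - a - 6) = (a - 5)*(a - 3)^2*(a + 2)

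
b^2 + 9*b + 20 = (b + 4)*(b + 5)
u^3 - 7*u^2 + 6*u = u*(u - 6)*(u - 1)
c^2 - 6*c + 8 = (c - 4)*(c - 2)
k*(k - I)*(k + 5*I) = k^3 + 4*I*k^2 + 5*k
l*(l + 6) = l^2 + 6*l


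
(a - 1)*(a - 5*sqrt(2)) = a^2 - 5*sqrt(2)*a - a + 5*sqrt(2)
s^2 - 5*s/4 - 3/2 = (s - 2)*(s + 3/4)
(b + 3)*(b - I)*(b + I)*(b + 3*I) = b^4 + 3*b^3 + 3*I*b^3 + b^2 + 9*I*b^2 + 3*b + 3*I*b + 9*I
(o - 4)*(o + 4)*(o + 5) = o^3 + 5*o^2 - 16*o - 80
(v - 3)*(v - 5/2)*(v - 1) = v^3 - 13*v^2/2 + 13*v - 15/2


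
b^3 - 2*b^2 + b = b*(b - 1)^2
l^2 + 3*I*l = l*(l + 3*I)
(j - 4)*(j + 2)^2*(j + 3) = j^4 + 3*j^3 - 12*j^2 - 52*j - 48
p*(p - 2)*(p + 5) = p^3 + 3*p^2 - 10*p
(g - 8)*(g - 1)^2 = g^3 - 10*g^2 + 17*g - 8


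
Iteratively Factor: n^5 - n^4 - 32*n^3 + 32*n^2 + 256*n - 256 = (n + 4)*(n^4 - 5*n^3 - 12*n^2 + 80*n - 64) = (n + 4)^2*(n^3 - 9*n^2 + 24*n - 16) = (n - 4)*(n + 4)^2*(n^2 - 5*n + 4) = (n - 4)*(n - 1)*(n + 4)^2*(n - 4)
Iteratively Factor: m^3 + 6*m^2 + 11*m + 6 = (m + 3)*(m^2 + 3*m + 2) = (m + 2)*(m + 3)*(m + 1)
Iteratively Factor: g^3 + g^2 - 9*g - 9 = (g - 3)*(g^2 + 4*g + 3) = (g - 3)*(g + 3)*(g + 1)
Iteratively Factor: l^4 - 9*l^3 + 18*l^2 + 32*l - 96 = (l - 4)*(l^3 - 5*l^2 - 2*l + 24) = (l - 4)^2*(l^2 - l - 6) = (l - 4)^2*(l - 3)*(l + 2)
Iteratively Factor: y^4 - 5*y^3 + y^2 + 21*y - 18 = (y - 3)*(y^3 - 2*y^2 - 5*y + 6) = (y - 3)*(y - 1)*(y^2 - y - 6) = (y - 3)*(y - 1)*(y + 2)*(y - 3)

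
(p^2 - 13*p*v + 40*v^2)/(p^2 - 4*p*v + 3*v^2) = (p^2 - 13*p*v + 40*v^2)/(p^2 - 4*p*v + 3*v^2)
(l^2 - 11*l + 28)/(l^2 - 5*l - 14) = (l - 4)/(l + 2)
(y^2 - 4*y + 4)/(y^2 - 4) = (y - 2)/(y + 2)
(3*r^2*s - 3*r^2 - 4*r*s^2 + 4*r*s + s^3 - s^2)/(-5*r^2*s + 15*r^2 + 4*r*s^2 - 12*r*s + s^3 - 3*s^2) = (-3*r*s + 3*r + s^2 - s)/(5*r*s - 15*r + s^2 - 3*s)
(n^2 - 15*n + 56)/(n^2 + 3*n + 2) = (n^2 - 15*n + 56)/(n^2 + 3*n + 2)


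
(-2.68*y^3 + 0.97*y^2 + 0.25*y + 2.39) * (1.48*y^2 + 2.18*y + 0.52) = -3.9664*y^5 - 4.4068*y^4 + 1.091*y^3 + 4.5866*y^2 + 5.3402*y + 1.2428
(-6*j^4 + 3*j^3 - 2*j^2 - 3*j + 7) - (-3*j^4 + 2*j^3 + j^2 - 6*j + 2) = -3*j^4 + j^3 - 3*j^2 + 3*j + 5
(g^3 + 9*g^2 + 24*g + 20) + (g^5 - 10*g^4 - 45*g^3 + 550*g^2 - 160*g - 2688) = g^5 - 10*g^4 - 44*g^3 + 559*g^2 - 136*g - 2668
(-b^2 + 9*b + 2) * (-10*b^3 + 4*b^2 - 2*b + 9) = 10*b^5 - 94*b^4 + 18*b^3 - 19*b^2 + 77*b + 18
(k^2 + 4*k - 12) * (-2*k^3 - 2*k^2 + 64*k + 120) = -2*k^5 - 10*k^4 + 80*k^3 + 400*k^2 - 288*k - 1440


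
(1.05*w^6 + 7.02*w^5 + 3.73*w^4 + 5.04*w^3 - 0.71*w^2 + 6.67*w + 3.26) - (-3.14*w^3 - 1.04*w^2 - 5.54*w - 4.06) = 1.05*w^6 + 7.02*w^5 + 3.73*w^4 + 8.18*w^3 + 0.33*w^2 + 12.21*w + 7.32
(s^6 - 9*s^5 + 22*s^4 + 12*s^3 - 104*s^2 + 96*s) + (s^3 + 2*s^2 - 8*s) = s^6 - 9*s^5 + 22*s^4 + 13*s^3 - 102*s^2 + 88*s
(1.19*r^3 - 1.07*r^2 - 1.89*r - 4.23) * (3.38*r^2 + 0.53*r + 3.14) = 4.0222*r^5 - 2.9859*r^4 - 3.2187*r^3 - 18.6589*r^2 - 8.1765*r - 13.2822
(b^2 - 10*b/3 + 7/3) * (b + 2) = b^3 - 4*b^2/3 - 13*b/3 + 14/3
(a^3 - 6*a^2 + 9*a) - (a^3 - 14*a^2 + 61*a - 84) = 8*a^2 - 52*a + 84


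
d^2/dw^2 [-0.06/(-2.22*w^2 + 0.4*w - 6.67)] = (-0.591408*w^2 + 0.10656*w + 0.06*(4.44*w - 0.4)*(8.88*w - 0.8) - 1.776888)/(2.22*w^2 - 0.4*w + 6.67)^3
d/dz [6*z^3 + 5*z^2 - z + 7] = 18*z^2 + 10*z - 1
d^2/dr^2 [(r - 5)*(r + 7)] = 2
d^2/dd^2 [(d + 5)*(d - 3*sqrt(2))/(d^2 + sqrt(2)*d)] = 2*(-4*sqrt(2)*d^3 + 5*d^3 - 45*sqrt(2)*d^2 - 90*d - 30*sqrt(2))/(d^3*(d^3 + 3*sqrt(2)*d^2 + 6*d + 2*sqrt(2)))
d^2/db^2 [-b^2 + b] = -2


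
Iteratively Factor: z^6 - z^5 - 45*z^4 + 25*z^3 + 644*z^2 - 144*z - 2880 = (z + 4)*(z^5 - 5*z^4 - 25*z^3 + 125*z^2 + 144*z - 720) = (z + 3)*(z + 4)*(z^4 - 8*z^3 - z^2 + 128*z - 240) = (z - 5)*(z + 3)*(z + 4)*(z^3 - 3*z^2 - 16*z + 48) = (z - 5)*(z - 4)*(z + 3)*(z + 4)*(z^2 + z - 12) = (z - 5)*(z - 4)*(z - 3)*(z + 3)*(z + 4)*(z + 4)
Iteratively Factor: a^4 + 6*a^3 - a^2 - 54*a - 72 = (a + 3)*(a^3 + 3*a^2 - 10*a - 24) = (a + 3)*(a + 4)*(a^2 - a - 6) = (a - 3)*(a + 3)*(a + 4)*(a + 2)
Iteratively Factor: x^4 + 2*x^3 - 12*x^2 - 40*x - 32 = (x - 4)*(x^3 + 6*x^2 + 12*x + 8) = (x - 4)*(x + 2)*(x^2 + 4*x + 4) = (x - 4)*(x + 2)^2*(x + 2)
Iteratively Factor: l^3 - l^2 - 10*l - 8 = (l + 1)*(l^2 - 2*l - 8) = (l + 1)*(l + 2)*(l - 4)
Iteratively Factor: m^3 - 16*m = (m)*(m^2 - 16) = m*(m + 4)*(m - 4)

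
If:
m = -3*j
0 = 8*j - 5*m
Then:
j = 0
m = 0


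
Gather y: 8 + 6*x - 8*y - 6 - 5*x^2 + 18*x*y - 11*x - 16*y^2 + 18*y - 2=-5*x^2 - 5*x - 16*y^2 + y*(18*x + 10)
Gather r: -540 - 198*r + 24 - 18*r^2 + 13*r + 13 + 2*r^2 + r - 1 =-16*r^2 - 184*r - 504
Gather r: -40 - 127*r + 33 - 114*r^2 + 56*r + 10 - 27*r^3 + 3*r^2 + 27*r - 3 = -27*r^3 - 111*r^2 - 44*r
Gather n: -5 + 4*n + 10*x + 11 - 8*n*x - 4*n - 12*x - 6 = -8*n*x - 2*x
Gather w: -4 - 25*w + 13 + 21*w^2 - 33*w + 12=21*w^2 - 58*w + 21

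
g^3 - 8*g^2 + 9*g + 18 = (g - 6)*(g - 3)*(g + 1)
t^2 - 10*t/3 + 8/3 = (t - 2)*(t - 4/3)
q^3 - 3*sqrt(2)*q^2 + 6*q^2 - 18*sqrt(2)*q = q*(q + 6)*(q - 3*sqrt(2))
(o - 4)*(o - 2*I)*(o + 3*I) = o^3 - 4*o^2 + I*o^2 + 6*o - 4*I*o - 24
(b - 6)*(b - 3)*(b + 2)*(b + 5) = b^4 - 2*b^3 - 35*b^2 + 36*b + 180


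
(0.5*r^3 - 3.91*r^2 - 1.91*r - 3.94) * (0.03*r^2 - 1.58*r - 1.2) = 0.015*r^5 - 0.9073*r^4 + 5.5205*r^3 + 7.5916*r^2 + 8.5172*r + 4.728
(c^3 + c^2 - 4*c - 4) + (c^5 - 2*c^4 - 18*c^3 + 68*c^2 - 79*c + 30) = c^5 - 2*c^4 - 17*c^3 + 69*c^2 - 83*c + 26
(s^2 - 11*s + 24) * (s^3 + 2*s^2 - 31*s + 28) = s^5 - 9*s^4 - 29*s^3 + 417*s^2 - 1052*s + 672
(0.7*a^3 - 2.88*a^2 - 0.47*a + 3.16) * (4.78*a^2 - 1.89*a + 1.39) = 3.346*a^5 - 15.0894*a^4 + 4.1696*a^3 + 11.9899*a^2 - 6.6257*a + 4.3924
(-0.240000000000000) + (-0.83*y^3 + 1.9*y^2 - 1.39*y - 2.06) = -0.83*y^3 + 1.9*y^2 - 1.39*y - 2.3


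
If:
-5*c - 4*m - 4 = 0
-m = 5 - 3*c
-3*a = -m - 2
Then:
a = -1/17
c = 16/17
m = -37/17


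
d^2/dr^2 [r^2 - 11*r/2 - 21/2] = 2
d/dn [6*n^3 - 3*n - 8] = 18*n^2 - 3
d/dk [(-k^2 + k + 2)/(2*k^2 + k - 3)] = (-3*k^2 - 2*k - 5)/(4*k^4 + 4*k^3 - 11*k^2 - 6*k + 9)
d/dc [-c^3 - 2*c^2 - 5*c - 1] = -3*c^2 - 4*c - 5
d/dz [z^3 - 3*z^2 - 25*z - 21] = 3*z^2 - 6*z - 25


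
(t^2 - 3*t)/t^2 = (t - 3)/t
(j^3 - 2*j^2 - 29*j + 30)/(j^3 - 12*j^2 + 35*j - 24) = (j^2 - j - 30)/(j^2 - 11*j + 24)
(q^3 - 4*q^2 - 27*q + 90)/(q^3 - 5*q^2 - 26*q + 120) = (q - 3)/(q - 4)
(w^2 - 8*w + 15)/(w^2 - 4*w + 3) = (w - 5)/(w - 1)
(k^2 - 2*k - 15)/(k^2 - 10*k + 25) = (k + 3)/(k - 5)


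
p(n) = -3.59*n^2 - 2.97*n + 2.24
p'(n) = -7.18*n - 2.97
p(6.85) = -186.56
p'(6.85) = -52.15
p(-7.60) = -182.55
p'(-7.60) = 51.60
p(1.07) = -5.05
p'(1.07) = -10.65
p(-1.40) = -0.64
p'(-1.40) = 7.08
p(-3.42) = -29.59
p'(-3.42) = 21.59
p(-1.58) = -2.03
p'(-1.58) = 8.37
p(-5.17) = -78.36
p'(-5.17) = 34.15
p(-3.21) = -25.22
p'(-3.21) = 20.08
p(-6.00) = -109.18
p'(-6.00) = 40.11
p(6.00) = -144.82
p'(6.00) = -46.05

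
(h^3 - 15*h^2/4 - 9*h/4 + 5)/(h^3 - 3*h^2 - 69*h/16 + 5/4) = 4*(h - 1)/(4*h - 1)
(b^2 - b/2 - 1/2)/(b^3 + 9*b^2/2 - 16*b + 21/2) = (2*b + 1)/(2*b^2 + 11*b - 21)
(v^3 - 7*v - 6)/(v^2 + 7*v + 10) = (v^2 - 2*v - 3)/(v + 5)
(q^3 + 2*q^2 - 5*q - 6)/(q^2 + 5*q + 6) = (q^2 - q - 2)/(q + 2)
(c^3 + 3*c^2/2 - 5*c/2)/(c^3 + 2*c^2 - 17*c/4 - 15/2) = 2*c*(c - 1)/(2*c^2 - c - 6)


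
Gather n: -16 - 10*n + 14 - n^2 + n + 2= -n^2 - 9*n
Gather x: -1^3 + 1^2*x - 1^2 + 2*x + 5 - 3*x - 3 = 0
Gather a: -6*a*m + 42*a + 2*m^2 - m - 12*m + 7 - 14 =a*(42 - 6*m) + 2*m^2 - 13*m - 7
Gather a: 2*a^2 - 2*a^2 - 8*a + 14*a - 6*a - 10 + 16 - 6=0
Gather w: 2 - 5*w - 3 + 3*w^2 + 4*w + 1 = 3*w^2 - w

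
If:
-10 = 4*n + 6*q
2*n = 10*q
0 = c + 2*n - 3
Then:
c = 89/13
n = -25/13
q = -5/13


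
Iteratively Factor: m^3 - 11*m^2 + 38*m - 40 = (m - 5)*(m^2 - 6*m + 8) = (m - 5)*(m - 4)*(m - 2)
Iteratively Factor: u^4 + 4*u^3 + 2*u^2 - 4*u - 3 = (u - 1)*(u^3 + 5*u^2 + 7*u + 3) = (u - 1)*(u + 1)*(u^2 + 4*u + 3) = (u - 1)*(u + 1)^2*(u + 3)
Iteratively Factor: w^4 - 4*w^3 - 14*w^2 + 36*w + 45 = (w + 1)*(w^3 - 5*w^2 - 9*w + 45) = (w - 3)*(w + 1)*(w^2 - 2*w - 15) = (w - 5)*(w - 3)*(w + 1)*(w + 3)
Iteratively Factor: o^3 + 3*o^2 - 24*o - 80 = (o - 5)*(o^2 + 8*o + 16) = (o - 5)*(o + 4)*(o + 4)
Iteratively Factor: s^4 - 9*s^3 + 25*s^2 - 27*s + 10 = (s - 5)*(s^3 - 4*s^2 + 5*s - 2) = (s - 5)*(s - 1)*(s^2 - 3*s + 2) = (s - 5)*(s - 2)*(s - 1)*(s - 1)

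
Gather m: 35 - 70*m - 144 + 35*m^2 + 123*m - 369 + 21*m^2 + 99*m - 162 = 56*m^2 + 152*m - 640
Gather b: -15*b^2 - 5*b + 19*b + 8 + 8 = -15*b^2 + 14*b + 16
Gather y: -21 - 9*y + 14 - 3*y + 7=-12*y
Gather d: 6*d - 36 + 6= 6*d - 30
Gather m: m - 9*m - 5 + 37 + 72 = 104 - 8*m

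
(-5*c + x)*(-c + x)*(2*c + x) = 10*c^3 - 7*c^2*x - 4*c*x^2 + x^3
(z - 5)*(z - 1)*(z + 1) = z^3 - 5*z^2 - z + 5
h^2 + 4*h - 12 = (h - 2)*(h + 6)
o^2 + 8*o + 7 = (o + 1)*(o + 7)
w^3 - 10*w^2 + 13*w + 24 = (w - 8)*(w - 3)*(w + 1)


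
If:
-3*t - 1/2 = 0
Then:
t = -1/6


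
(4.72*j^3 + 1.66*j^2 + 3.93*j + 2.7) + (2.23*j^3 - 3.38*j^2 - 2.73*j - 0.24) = 6.95*j^3 - 1.72*j^2 + 1.2*j + 2.46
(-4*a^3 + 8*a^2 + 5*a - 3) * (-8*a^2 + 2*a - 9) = 32*a^5 - 72*a^4 + 12*a^3 - 38*a^2 - 51*a + 27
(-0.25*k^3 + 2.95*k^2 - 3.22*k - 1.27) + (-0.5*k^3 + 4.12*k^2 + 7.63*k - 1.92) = -0.75*k^3 + 7.07*k^2 + 4.41*k - 3.19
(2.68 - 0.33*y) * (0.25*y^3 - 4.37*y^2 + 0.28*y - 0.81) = -0.0825*y^4 + 2.1121*y^3 - 11.804*y^2 + 1.0177*y - 2.1708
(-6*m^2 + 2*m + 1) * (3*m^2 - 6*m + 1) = -18*m^4 + 42*m^3 - 15*m^2 - 4*m + 1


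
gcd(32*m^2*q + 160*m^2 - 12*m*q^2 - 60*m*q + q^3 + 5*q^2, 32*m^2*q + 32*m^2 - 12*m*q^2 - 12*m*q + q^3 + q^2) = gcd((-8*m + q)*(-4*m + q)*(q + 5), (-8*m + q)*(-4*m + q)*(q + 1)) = 32*m^2 - 12*m*q + q^2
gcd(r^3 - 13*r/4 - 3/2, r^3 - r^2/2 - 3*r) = r^2 - r/2 - 3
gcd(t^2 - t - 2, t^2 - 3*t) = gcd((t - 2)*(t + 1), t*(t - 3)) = 1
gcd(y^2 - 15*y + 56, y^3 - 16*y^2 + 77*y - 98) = y - 7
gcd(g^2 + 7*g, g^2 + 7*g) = g^2 + 7*g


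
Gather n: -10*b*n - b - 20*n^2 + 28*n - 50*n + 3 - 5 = -b - 20*n^2 + n*(-10*b - 22) - 2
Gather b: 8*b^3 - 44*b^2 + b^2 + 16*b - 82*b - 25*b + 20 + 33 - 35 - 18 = 8*b^3 - 43*b^2 - 91*b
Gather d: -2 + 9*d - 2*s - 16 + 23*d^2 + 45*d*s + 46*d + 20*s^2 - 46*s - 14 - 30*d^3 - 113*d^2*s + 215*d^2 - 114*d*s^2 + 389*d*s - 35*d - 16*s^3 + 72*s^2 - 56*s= -30*d^3 + d^2*(238 - 113*s) + d*(-114*s^2 + 434*s + 20) - 16*s^3 + 92*s^2 - 104*s - 32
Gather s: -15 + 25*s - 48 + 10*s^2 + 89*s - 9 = 10*s^2 + 114*s - 72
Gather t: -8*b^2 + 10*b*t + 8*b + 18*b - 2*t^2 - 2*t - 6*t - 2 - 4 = -8*b^2 + 26*b - 2*t^2 + t*(10*b - 8) - 6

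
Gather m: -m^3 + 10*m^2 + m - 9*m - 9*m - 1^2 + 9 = -m^3 + 10*m^2 - 17*m + 8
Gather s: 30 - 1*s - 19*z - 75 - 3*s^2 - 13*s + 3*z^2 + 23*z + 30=-3*s^2 - 14*s + 3*z^2 + 4*z - 15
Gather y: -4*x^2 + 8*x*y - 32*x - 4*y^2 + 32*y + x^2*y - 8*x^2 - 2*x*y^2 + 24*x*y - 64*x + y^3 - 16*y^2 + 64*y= -12*x^2 - 96*x + y^3 + y^2*(-2*x - 20) + y*(x^2 + 32*x + 96)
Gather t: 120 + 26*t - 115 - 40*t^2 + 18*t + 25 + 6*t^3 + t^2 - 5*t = 6*t^3 - 39*t^2 + 39*t + 30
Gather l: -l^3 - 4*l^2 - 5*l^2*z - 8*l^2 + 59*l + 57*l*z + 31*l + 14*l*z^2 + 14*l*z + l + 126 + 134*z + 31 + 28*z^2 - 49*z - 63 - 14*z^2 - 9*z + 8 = -l^3 + l^2*(-5*z - 12) + l*(14*z^2 + 71*z + 91) + 14*z^2 + 76*z + 102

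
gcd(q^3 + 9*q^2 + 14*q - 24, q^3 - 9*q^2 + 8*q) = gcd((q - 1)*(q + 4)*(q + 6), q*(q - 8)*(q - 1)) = q - 1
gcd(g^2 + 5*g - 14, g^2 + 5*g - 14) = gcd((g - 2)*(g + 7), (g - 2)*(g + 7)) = g^2 + 5*g - 14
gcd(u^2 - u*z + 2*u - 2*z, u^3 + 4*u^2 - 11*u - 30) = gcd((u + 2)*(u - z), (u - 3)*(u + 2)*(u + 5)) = u + 2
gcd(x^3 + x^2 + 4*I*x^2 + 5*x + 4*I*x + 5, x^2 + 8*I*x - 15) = x + 5*I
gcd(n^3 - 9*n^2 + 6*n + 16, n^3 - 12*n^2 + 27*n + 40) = n^2 - 7*n - 8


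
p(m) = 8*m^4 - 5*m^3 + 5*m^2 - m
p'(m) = 32*m^3 - 15*m^2 + 10*m - 1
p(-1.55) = 78.36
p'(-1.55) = -171.70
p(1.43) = 27.63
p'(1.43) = 76.20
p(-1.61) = 89.19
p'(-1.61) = -189.53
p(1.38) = 24.02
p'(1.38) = 68.33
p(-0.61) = 4.71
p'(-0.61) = -19.94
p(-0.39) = 1.63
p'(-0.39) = -9.08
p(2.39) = 218.94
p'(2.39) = 374.08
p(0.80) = 3.12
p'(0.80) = 13.78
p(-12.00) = 175260.00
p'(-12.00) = -57577.00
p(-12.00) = 175260.00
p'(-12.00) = -57577.00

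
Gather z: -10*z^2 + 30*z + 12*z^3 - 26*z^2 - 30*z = 12*z^3 - 36*z^2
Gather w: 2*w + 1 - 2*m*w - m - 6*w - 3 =-m + w*(-2*m - 4) - 2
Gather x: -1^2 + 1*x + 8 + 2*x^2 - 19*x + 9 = 2*x^2 - 18*x + 16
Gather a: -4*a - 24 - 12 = -4*a - 36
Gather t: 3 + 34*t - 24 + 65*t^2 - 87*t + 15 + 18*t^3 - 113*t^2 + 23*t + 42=18*t^3 - 48*t^2 - 30*t + 36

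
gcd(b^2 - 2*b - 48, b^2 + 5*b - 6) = b + 6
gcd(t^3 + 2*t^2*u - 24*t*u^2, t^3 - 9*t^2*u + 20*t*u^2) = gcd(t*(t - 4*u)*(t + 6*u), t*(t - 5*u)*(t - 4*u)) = t^2 - 4*t*u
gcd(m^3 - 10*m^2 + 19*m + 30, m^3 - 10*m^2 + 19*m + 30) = m^3 - 10*m^2 + 19*m + 30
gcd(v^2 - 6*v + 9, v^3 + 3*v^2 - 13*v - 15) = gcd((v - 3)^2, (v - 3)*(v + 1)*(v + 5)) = v - 3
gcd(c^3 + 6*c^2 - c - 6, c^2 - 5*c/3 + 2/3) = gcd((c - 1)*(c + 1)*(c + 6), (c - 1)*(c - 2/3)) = c - 1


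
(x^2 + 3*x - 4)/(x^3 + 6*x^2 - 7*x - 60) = (x - 1)/(x^2 + 2*x - 15)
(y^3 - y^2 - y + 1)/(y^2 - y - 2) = (y^2 - 2*y + 1)/(y - 2)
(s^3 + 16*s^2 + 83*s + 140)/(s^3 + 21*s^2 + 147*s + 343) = (s^2 + 9*s + 20)/(s^2 + 14*s + 49)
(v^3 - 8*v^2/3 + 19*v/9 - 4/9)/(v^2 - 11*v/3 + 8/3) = (9*v^2 - 15*v + 4)/(3*(3*v - 8))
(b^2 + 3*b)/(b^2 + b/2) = 2*(b + 3)/(2*b + 1)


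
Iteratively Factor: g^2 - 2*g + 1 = (g - 1)*(g - 1)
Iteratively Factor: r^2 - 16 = (r - 4)*(r + 4)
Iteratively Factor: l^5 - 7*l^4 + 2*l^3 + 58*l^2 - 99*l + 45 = (l - 1)*(l^4 - 6*l^3 - 4*l^2 + 54*l - 45) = (l - 1)^2*(l^3 - 5*l^2 - 9*l + 45) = (l - 5)*(l - 1)^2*(l^2 - 9) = (l - 5)*(l - 1)^2*(l + 3)*(l - 3)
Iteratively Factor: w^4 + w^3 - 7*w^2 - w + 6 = (w - 1)*(w^3 + 2*w^2 - 5*w - 6) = (w - 1)*(w + 3)*(w^2 - w - 2) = (w - 2)*(w - 1)*(w + 3)*(w + 1)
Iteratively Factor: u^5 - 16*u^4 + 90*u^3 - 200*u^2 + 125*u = (u - 5)*(u^4 - 11*u^3 + 35*u^2 - 25*u) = (u - 5)^2*(u^3 - 6*u^2 + 5*u) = (u - 5)^3*(u^2 - u) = (u - 5)^3*(u - 1)*(u)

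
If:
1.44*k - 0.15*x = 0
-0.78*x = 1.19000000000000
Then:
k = -0.16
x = -1.53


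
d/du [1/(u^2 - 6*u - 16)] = 2*(3 - u)/(-u^2 + 6*u + 16)^2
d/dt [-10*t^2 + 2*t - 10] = 2 - 20*t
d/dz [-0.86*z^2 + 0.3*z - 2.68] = 0.3 - 1.72*z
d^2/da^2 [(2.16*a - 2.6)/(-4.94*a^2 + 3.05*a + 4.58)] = ((2.16*a - 2.6)*(9.88*a - 3.05)*(19.76*a - 6.1) + (64.0224*a - 38.864)*(-4.94*a^2 + 3.05*a + 4.58))/(-4.94*a^2 + 3.05*a + 4.58)^3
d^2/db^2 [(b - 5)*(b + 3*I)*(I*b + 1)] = 6*I*b - 4 - 10*I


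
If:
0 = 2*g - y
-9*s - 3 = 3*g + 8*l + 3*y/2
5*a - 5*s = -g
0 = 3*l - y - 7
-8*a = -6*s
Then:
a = -195/278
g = -325/278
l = 216/139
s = -130/139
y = -325/139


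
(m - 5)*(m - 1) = m^2 - 6*m + 5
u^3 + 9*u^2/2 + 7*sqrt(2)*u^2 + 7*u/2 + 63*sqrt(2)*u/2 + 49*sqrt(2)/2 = (u + 1)*(u + 7/2)*(u + 7*sqrt(2))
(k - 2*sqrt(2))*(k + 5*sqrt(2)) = k^2 + 3*sqrt(2)*k - 20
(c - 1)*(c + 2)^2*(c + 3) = c^4 + 6*c^3 + 9*c^2 - 4*c - 12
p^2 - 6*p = p*(p - 6)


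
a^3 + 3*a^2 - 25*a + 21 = (a - 3)*(a - 1)*(a + 7)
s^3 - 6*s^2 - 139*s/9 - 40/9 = (s - 8)*(s + 1/3)*(s + 5/3)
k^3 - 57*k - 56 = (k - 8)*(k + 1)*(k + 7)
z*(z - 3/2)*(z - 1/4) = z^3 - 7*z^2/4 + 3*z/8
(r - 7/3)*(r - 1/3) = r^2 - 8*r/3 + 7/9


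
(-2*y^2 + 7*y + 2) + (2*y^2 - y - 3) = 6*y - 1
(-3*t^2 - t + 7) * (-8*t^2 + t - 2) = 24*t^4 + 5*t^3 - 51*t^2 + 9*t - 14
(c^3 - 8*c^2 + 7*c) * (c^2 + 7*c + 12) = c^5 - c^4 - 37*c^3 - 47*c^2 + 84*c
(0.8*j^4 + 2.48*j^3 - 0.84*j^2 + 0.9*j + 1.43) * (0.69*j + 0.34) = 0.552*j^5 + 1.9832*j^4 + 0.2636*j^3 + 0.3354*j^2 + 1.2927*j + 0.4862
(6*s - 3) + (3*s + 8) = 9*s + 5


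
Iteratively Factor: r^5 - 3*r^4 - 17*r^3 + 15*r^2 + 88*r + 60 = (r - 5)*(r^4 + 2*r^3 - 7*r^2 - 20*r - 12) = (r - 5)*(r + 2)*(r^3 - 7*r - 6) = (r - 5)*(r + 2)^2*(r^2 - 2*r - 3) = (r - 5)*(r + 1)*(r + 2)^2*(r - 3)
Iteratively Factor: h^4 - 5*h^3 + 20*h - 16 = (h - 4)*(h^3 - h^2 - 4*h + 4) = (h - 4)*(h - 1)*(h^2 - 4) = (h - 4)*(h - 1)*(h + 2)*(h - 2)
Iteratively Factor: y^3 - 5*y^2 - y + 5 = (y - 5)*(y^2 - 1) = (y - 5)*(y - 1)*(y + 1)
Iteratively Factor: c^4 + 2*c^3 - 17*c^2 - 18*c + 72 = (c - 2)*(c^3 + 4*c^2 - 9*c - 36) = (c - 3)*(c - 2)*(c^2 + 7*c + 12) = (c - 3)*(c - 2)*(c + 4)*(c + 3)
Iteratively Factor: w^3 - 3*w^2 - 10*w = (w - 5)*(w^2 + 2*w) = w*(w - 5)*(w + 2)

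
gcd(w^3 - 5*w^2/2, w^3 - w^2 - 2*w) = w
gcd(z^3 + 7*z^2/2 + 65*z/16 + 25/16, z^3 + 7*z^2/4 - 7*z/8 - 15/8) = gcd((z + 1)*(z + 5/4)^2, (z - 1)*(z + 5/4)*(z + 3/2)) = z + 5/4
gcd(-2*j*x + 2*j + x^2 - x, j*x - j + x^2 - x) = x - 1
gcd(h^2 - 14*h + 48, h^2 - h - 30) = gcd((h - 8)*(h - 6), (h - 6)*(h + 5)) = h - 6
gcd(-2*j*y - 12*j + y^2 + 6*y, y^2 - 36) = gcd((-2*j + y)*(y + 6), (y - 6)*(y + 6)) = y + 6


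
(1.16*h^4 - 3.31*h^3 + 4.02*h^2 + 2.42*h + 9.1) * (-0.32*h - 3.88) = -0.3712*h^5 - 3.4416*h^4 + 11.5564*h^3 - 16.372*h^2 - 12.3016*h - 35.308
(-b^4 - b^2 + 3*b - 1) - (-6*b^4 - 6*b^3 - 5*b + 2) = 5*b^4 + 6*b^3 - b^2 + 8*b - 3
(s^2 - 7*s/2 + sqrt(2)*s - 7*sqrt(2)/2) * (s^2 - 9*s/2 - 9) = s^4 - 8*s^3 + sqrt(2)*s^3 - 8*sqrt(2)*s^2 + 27*s^2/4 + 27*sqrt(2)*s/4 + 63*s/2 + 63*sqrt(2)/2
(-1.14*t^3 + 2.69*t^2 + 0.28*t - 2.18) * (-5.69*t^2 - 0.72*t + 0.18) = 6.4866*t^5 - 14.4853*t^4 - 3.7352*t^3 + 12.6868*t^2 + 1.62*t - 0.3924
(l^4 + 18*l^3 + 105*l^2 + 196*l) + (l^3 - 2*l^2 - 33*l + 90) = l^4 + 19*l^3 + 103*l^2 + 163*l + 90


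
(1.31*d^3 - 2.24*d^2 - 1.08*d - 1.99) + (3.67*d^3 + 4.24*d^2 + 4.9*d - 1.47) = 4.98*d^3 + 2.0*d^2 + 3.82*d - 3.46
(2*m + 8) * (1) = 2*m + 8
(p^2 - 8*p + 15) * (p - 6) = p^3 - 14*p^2 + 63*p - 90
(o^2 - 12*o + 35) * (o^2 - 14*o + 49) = o^4 - 26*o^3 + 252*o^2 - 1078*o + 1715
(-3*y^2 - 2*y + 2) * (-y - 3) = 3*y^3 + 11*y^2 + 4*y - 6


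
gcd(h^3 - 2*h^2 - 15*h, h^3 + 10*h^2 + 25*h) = h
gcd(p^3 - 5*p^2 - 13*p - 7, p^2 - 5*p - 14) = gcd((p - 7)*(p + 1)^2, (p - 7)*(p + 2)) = p - 7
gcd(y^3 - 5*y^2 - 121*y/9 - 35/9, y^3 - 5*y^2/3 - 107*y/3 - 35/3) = y^2 - 20*y/3 - 7/3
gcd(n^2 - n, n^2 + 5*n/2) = n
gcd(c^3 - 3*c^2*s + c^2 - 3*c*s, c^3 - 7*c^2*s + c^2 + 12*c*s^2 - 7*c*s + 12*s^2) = -c^2 + 3*c*s - c + 3*s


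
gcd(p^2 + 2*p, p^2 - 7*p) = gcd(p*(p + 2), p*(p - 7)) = p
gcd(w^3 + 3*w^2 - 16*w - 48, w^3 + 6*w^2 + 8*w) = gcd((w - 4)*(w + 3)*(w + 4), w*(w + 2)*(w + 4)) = w + 4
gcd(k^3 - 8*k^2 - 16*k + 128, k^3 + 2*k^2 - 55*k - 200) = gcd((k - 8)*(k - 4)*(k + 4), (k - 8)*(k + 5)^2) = k - 8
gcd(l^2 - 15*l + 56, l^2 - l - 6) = 1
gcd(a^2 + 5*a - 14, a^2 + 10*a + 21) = a + 7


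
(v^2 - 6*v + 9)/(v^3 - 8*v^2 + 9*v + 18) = (v - 3)/(v^2 - 5*v - 6)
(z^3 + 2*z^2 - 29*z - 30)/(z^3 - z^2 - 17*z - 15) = (z + 6)/(z + 3)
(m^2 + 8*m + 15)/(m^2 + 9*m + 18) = (m + 5)/(m + 6)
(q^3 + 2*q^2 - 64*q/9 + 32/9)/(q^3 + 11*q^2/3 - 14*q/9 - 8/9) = (3*q - 4)/(3*q + 1)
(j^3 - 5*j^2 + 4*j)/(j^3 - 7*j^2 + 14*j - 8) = j/(j - 2)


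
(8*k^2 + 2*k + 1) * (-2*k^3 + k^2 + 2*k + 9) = -16*k^5 + 4*k^4 + 16*k^3 + 77*k^2 + 20*k + 9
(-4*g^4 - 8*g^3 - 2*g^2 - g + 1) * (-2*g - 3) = 8*g^5 + 28*g^4 + 28*g^3 + 8*g^2 + g - 3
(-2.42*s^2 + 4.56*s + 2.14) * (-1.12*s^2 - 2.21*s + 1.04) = 2.7104*s^4 + 0.241*s^3 - 14.9912*s^2 + 0.0129999999999999*s + 2.2256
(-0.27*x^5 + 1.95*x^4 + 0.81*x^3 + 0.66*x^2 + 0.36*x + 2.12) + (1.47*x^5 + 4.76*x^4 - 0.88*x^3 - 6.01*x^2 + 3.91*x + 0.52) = 1.2*x^5 + 6.71*x^4 - 0.07*x^3 - 5.35*x^2 + 4.27*x + 2.64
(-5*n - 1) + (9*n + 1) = 4*n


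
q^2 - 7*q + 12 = (q - 4)*(q - 3)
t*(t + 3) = t^2 + 3*t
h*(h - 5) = h^2 - 5*h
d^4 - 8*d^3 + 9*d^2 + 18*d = d*(d - 6)*(d - 3)*(d + 1)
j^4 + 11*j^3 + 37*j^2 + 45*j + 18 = (j + 1)^2*(j + 3)*(j + 6)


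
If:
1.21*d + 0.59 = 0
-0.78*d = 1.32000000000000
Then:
No Solution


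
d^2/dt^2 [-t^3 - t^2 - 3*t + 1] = -6*t - 2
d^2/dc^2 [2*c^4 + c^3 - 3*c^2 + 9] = 24*c^2 + 6*c - 6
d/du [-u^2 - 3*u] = -2*u - 3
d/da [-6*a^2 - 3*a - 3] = -12*a - 3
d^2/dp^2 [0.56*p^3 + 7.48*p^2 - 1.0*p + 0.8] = 3.36*p + 14.96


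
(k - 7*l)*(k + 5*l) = k^2 - 2*k*l - 35*l^2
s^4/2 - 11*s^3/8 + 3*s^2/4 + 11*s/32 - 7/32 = (s/2 + 1/4)*(s - 7/4)*(s - 1)*(s - 1/2)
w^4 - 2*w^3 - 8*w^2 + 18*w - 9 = (w - 3)*(w - 1)^2*(w + 3)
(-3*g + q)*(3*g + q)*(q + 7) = -9*g^2*q - 63*g^2 + q^3 + 7*q^2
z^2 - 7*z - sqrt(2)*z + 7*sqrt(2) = (z - 7)*(z - sqrt(2))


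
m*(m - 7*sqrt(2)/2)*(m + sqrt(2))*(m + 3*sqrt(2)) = m^4 + sqrt(2)*m^3/2 - 22*m^2 - 21*sqrt(2)*m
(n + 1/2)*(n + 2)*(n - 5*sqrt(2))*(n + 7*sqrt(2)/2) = n^4 - 3*sqrt(2)*n^3/2 + 5*n^3/2 - 34*n^2 - 15*sqrt(2)*n^2/4 - 175*n/2 - 3*sqrt(2)*n/2 - 35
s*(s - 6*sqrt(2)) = s^2 - 6*sqrt(2)*s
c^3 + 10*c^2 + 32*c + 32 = (c + 2)*(c + 4)^2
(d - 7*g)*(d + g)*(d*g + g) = d^3*g - 6*d^2*g^2 + d^2*g - 7*d*g^3 - 6*d*g^2 - 7*g^3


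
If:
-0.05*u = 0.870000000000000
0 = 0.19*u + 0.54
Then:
No Solution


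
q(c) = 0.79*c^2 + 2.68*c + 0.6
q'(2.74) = 7.01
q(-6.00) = 12.96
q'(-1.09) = 0.96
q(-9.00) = 40.47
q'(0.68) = 3.75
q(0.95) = 3.86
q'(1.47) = 5.00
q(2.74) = 13.87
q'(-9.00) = -11.54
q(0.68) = 2.79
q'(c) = 1.58*c + 2.68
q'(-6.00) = -6.80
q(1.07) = 4.37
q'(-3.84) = -3.39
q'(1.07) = 4.37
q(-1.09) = -1.38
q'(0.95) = 4.18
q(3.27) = 17.81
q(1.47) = 6.25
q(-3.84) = 1.96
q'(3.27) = 7.85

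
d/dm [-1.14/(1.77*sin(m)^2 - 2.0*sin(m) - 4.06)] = (4.0356*sin(m) - 2.28)*cos(m)/(-1.77*sin(m)^2 + 2.0*sin(m) + 4.06)^2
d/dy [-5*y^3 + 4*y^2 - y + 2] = -15*y^2 + 8*y - 1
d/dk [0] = 0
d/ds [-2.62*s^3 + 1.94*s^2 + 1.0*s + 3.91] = -7.86*s^2 + 3.88*s + 1.0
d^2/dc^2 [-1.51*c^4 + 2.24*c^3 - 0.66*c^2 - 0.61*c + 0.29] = -18.12*c^2 + 13.44*c - 1.32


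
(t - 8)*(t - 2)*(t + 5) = t^3 - 5*t^2 - 34*t + 80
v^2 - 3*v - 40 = (v - 8)*(v + 5)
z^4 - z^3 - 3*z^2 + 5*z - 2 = (z - 1)^3*(z + 2)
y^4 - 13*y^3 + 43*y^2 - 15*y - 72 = (y - 8)*(y - 3)^2*(y + 1)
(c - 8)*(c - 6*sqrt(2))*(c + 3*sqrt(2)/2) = c^3 - 8*c^2 - 9*sqrt(2)*c^2/2 - 18*c + 36*sqrt(2)*c + 144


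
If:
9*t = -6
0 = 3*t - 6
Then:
No Solution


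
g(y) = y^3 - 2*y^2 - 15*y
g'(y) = 3*y^2 - 4*y - 15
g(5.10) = 4.13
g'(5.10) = 42.63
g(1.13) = -18.06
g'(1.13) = -15.69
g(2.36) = -33.39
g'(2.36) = -7.73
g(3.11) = -35.91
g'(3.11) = 1.58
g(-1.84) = 14.60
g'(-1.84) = 2.52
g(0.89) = -14.23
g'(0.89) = -16.18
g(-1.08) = 12.61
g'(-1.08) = -7.18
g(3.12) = -35.90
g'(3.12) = 1.72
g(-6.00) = -198.00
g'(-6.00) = 117.00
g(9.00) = 432.00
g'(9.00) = 192.00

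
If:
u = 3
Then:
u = 3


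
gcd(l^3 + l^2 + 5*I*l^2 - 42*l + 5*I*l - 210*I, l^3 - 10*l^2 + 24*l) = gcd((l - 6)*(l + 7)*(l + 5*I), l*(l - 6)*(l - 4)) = l - 6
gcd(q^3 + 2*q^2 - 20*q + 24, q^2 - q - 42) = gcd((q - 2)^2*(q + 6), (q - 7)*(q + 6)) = q + 6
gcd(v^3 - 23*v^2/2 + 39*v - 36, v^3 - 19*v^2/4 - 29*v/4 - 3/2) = v - 6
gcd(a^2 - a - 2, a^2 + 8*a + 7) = a + 1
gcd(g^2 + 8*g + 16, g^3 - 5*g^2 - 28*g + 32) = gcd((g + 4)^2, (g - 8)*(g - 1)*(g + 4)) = g + 4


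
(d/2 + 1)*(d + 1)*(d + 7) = d^3/2 + 5*d^2 + 23*d/2 + 7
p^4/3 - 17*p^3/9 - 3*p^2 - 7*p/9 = p*(p/3 + 1/3)*(p - 7)*(p + 1/3)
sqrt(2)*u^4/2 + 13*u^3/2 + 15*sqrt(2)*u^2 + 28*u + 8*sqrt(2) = (u/2 + sqrt(2))*(u + 2*sqrt(2))^2*(sqrt(2)*u + 1)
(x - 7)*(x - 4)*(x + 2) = x^3 - 9*x^2 + 6*x + 56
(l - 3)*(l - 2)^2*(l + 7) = l^4 - 33*l^2 + 100*l - 84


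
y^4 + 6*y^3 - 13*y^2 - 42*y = y*(y - 3)*(y + 2)*(y + 7)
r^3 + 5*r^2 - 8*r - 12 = (r - 2)*(r + 1)*(r + 6)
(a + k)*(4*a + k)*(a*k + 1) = 4*a^3*k + 5*a^2*k^2 + 4*a^2 + a*k^3 + 5*a*k + k^2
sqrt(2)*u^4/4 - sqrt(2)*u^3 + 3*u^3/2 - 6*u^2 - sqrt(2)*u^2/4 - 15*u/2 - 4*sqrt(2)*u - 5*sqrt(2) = (u/2 + sqrt(2)/2)*(u - 5)*(u + 2*sqrt(2))*(sqrt(2)*u/2 + sqrt(2)/2)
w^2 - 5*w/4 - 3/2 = (w - 2)*(w + 3/4)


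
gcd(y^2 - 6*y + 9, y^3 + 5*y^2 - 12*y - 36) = y - 3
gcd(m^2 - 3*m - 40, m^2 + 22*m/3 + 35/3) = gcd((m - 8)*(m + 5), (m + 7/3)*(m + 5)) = m + 5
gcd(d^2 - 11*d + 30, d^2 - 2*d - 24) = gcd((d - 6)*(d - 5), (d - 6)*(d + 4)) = d - 6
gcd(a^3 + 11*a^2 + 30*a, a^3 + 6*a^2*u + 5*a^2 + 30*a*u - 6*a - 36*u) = a + 6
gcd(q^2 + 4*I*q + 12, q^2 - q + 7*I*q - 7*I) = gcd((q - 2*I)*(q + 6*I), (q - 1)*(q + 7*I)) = 1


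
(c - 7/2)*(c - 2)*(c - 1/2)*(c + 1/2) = c^4 - 11*c^3/2 + 27*c^2/4 + 11*c/8 - 7/4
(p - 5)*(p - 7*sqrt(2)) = p^2 - 7*sqrt(2)*p - 5*p + 35*sqrt(2)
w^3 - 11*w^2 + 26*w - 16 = (w - 8)*(w - 2)*(w - 1)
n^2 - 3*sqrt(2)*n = n*(n - 3*sqrt(2))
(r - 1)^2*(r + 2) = r^3 - 3*r + 2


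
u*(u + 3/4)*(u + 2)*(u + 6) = u^4 + 35*u^3/4 + 18*u^2 + 9*u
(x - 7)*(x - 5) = x^2 - 12*x + 35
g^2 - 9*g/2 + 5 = (g - 5/2)*(g - 2)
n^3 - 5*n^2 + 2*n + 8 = (n - 4)*(n - 2)*(n + 1)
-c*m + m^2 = m*(-c + m)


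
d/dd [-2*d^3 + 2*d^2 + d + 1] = -6*d^2 + 4*d + 1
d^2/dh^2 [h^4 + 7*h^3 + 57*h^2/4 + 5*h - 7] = 12*h^2 + 42*h + 57/2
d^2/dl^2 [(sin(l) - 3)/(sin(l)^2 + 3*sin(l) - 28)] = (-sin(l)^5 + 15*sin(l)^4 - 139*sin(l)^3 + 261*sin(l)^2 - 418*sin(l) - 54)/(sin(l)^2 + 3*sin(l) - 28)^3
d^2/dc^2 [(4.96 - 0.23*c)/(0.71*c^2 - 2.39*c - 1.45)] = ((0.23*c - 4.96)*(1.42*c - 2.39)*(2.84*c - 4.78) + (0.9798*c - 8.1426)*(-0.71*c^2 + 2.39*c + 1.45))/(-0.71*c^2 + 2.39*c + 1.45)^3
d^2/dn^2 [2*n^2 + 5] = 4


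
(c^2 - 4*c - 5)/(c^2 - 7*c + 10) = (c + 1)/(c - 2)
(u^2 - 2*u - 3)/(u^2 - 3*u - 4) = (u - 3)/(u - 4)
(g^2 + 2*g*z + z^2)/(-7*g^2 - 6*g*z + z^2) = (g + z)/(-7*g + z)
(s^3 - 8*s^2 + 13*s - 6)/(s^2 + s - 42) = (s^2 - 2*s + 1)/(s + 7)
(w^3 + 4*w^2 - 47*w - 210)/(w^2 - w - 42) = w + 5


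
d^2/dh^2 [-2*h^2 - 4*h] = -4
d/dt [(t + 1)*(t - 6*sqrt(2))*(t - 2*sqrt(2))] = 3*t^2 - 16*sqrt(2)*t + 2*t - 8*sqrt(2) + 24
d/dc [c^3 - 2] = 3*c^2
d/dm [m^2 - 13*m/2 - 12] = 2*m - 13/2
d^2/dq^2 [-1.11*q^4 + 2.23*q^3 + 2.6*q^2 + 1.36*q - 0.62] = -13.32*q^2 + 13.38*q + 5.2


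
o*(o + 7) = o^2 + 7*o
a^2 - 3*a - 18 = (a - 6)*(a + 3)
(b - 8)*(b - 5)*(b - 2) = b^3 - 15*b^2 + 66*b - 80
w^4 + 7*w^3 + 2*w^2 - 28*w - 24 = (w - 2)*(w + 1)*(w + 2)*(w + 6)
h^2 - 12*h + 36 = (h - 6)^2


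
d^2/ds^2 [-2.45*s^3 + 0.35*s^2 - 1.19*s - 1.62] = 0.7 - 14.7*s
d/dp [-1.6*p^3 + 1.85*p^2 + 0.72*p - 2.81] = -4.8*p^2 + 3.7*p + 0.72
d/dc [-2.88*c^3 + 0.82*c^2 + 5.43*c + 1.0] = -8.64*c^2 + 1.64*c + 5.43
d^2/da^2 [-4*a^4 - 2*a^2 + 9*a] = -48*a^2 - 4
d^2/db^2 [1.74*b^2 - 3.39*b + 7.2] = 3.48000000000000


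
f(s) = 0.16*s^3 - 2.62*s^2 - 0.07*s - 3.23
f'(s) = 0.48*s^2 - 5.24*s - 0.07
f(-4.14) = -59.20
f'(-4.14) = 29.85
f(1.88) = -11.56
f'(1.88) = -8.22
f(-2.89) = -28.77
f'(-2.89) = 19.08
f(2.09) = -13.36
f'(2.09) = -8.92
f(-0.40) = -3.63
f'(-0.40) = 2.10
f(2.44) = -16.67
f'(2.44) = -10.00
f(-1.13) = -6.73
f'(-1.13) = 6.46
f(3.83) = -32.94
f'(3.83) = -13.10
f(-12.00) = -656.15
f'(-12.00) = 131.93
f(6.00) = -63.41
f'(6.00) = -14.23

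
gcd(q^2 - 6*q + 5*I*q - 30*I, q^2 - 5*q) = 1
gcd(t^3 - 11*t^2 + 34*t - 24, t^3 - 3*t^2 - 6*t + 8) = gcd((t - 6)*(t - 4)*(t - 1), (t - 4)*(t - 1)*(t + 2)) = t^2 - 5*t + 4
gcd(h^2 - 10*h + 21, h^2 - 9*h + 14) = h - 7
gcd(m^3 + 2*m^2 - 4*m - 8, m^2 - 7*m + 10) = m - 2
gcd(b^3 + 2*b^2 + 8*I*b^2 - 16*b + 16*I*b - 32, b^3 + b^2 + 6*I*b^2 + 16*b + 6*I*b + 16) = 1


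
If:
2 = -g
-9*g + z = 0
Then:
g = -2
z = -18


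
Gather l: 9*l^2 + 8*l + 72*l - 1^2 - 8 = 9*l^2 + 80*l - 9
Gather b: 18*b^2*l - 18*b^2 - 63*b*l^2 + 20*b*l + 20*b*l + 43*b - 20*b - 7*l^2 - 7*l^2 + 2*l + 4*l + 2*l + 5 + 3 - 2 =b^2*(18*l - 18) + b*(-63*l^2 + 40*l + 23) - 14*l^2 + 8*l + 6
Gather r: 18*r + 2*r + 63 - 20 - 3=20*r + 40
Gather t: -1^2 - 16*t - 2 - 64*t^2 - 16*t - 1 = -64*t^2 - 32*t - 4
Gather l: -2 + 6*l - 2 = 6*l - 4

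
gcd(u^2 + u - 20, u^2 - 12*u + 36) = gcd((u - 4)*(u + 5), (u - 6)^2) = 1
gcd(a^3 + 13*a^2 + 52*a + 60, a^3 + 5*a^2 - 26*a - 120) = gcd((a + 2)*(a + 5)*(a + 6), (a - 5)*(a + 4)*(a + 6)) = a + 6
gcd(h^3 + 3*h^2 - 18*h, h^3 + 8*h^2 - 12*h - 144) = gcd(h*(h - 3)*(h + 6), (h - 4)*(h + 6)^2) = h + 6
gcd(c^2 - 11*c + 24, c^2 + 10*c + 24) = 1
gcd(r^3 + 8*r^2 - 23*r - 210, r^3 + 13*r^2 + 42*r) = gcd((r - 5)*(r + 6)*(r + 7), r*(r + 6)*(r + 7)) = r^2 + 13*r + 42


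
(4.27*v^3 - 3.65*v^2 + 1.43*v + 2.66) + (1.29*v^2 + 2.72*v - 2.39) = 4.27*v^3 - 2.36*v^2 + 4.15*v + 0.27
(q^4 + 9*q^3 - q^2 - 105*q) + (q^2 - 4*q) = q^4 + 9*q^3 - 109*q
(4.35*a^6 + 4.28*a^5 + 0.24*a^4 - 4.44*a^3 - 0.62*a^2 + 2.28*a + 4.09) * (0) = 0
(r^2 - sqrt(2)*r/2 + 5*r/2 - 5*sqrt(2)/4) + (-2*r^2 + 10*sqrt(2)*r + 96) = -r^2 + 5*r/2 + 19*sqrt(2)*r/2 - 5*sqrt(2)/4 + 96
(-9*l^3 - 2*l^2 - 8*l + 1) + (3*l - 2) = -9*l^3 - 2*l^2 - 5*l - 1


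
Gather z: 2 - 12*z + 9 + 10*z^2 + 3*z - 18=10*z^2 - 9*z - 7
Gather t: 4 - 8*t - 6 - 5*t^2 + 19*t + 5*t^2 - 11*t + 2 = 0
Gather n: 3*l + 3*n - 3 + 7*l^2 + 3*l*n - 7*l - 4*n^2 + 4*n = 7*l^2 - 4*l - 4*n^2 + n*(3*l + 7) - 3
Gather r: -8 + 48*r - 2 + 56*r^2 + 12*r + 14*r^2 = 70*r^2 + 60*r - 10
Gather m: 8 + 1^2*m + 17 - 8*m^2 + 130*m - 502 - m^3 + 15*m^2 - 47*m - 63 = -m^3 + 7*m^2 + 84*m - 540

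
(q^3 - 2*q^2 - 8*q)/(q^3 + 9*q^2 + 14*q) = (q - 4)/(q + 7)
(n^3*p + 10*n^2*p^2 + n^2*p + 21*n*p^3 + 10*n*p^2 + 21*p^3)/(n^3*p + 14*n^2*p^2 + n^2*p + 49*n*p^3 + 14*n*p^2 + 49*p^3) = (n + 3*p)/(n + 7*p)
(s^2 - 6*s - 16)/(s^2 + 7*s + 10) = (s - 8)/(s + 5)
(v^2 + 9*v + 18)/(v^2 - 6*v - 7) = (v^2 + 9*v + 18)/(v^2 - 6*v - 7)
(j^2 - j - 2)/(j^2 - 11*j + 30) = (j^2 - j - 2)/(j^2 - 11*j + 30)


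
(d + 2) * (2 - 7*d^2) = -7*d^3 - 14*d^2 + 2*d + 4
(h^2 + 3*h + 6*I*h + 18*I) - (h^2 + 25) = 3*h + 6*I*h - 25 + 18*I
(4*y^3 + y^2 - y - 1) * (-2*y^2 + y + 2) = -8*y^5 + 2*y^4 + 11*y^3 + 3*y^2 - 3*y - 2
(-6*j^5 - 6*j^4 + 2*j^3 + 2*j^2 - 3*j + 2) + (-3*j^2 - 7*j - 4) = -6*j^5 - 6*j^4 + 2*j^3 - j^2 - 10*j - 2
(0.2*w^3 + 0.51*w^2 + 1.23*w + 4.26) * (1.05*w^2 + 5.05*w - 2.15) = 0.21*w^5 + 1.5455*w^4 + 3.437*w^3 + 9.588*w^2 + 18.8685*w - 9.159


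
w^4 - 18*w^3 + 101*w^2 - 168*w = w*(w - 8)*(w - 7)*(w - 3)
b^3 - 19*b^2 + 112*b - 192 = (b - 8)^2*(b - 3)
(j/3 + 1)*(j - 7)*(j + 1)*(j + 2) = j^4/3 - j^3/3 - 31*j^2/3 - 71*j/3 - 14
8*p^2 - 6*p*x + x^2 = (-4*p + x)*(-2*p + x)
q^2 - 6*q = q*(q - 6)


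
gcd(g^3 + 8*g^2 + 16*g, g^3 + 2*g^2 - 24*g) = g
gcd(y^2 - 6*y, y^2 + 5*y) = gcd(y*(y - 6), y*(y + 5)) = y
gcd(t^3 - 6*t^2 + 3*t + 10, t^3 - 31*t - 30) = t + 1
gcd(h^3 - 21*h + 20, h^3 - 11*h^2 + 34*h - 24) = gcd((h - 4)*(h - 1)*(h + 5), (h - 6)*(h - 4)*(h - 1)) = h^2 - 5*h + 4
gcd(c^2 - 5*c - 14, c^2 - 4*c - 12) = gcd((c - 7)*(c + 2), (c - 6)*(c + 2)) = c + 2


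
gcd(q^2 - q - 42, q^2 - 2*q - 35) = q - 7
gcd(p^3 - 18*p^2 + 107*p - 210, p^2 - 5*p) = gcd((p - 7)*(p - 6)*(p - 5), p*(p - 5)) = p - 5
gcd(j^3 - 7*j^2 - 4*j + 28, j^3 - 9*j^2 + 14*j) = j^2 - 9*j + 14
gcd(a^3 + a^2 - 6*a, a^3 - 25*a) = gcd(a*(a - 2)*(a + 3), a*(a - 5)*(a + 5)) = a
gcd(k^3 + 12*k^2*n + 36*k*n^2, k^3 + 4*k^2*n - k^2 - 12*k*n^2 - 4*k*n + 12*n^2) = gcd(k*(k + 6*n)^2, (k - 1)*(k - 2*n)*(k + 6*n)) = k + 6*n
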